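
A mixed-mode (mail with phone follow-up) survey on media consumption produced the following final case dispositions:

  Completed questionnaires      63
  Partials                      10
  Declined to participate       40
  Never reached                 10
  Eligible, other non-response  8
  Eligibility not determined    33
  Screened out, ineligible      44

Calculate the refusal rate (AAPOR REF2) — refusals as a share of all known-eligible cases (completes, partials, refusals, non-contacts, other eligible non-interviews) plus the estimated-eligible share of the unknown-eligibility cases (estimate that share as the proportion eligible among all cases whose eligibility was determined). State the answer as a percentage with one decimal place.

25.7%

Num = 40
Eligible (known) = 63 + 10 + 40 + 10 + 8 = 131
e = 131 / (131 + 44) = 131 / 175 = 0.7486
Eligible share of unknowns = 0.7486 × 33 = 24.70
Base = 131 + 24.70 = 155.70
REF2 = 40 / 155.70 = 0.2569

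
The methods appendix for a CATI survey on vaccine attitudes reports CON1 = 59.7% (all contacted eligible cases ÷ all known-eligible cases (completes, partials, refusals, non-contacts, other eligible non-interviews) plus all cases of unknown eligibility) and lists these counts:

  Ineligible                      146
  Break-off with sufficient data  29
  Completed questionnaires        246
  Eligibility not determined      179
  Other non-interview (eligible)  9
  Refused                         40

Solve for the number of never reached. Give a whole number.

Num = 246 + 29 + 40 + 9 = 324
CON1 = 324 / D = 0.597
D = 324 / 0.597 = 542.7
Remaining denominator categories sum to 503
never reached = 542.7 − 503 ≈ 40

40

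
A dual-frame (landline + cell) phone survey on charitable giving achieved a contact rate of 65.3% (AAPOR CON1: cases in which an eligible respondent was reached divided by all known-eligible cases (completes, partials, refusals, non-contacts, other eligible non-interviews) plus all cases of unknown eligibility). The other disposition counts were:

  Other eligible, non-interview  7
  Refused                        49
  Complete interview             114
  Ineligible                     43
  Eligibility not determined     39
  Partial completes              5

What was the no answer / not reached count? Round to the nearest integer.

54

Numerator: 114 + 5 + 49 + 7 = 175
CON1 = 175 / D = 0.653
D = 175 / 0.653 = 268.0
Remaining denominator categories sum to 214
no answer / not reached = 268.0 − 214 ≈ 54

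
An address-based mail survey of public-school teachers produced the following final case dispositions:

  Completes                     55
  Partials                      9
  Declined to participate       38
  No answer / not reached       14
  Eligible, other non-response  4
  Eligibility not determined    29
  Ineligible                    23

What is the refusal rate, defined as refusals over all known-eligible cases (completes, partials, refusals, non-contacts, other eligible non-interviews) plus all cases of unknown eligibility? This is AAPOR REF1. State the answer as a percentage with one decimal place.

25.5%

Top = 38
Base = 55 + 9 + 38 + 14 + 4 + 29 = 149
REF1 = 38 / 149 = 0.2550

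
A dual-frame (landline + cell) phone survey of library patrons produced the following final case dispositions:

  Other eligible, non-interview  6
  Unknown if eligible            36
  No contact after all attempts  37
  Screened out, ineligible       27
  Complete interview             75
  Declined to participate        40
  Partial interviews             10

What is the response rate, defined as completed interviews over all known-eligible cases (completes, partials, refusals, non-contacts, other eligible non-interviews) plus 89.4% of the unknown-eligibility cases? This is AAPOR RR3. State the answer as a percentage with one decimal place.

37.5%

Numerator → 75
Known eligible → 75 + 10 + 40 + 37 + 6 = 168
Eligible share of unknowns → 0.8940 × 36 = 32.18
Denominator → 168 + 32.18 = 200.18
RR3 = 75 / 200.18 = 0.3747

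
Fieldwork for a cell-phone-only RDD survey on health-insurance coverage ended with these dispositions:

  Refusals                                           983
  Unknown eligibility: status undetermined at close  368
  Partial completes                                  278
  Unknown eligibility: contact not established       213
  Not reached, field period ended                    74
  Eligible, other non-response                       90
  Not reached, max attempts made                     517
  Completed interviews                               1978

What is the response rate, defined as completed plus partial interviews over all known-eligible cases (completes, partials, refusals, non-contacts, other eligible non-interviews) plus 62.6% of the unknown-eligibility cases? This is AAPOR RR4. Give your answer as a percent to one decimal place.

No answer / not reached = 74 + 517 = 591
Unknown if eligible = 213 + 368 = 581
Numerator → 1978 + 278 = 2256
Known eligible → 1978 + 278 + 983 + 591 + 90 = 3920
Eligible share of unknowns → 0.6260 × 581 = 363.71
Denom → 3920 + 363.71 = 4283.71
RR4 = 2256 / 4283.71 = 0.5266

52.7%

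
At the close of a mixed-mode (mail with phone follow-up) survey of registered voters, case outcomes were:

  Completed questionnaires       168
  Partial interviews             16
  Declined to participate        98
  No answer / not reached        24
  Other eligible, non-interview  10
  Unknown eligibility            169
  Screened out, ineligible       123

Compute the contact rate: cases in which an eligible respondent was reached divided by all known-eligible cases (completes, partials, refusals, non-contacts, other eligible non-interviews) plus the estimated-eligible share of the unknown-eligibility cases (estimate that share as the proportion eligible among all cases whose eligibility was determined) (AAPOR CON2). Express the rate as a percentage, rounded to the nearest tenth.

66.7%

Top: 168 + 16 + 98 + 10 = 292
Determined eligible: 168 + 16 + 98 + 24 + 10 = 316
e = 316 / (316 + 123) = 316 / 439 = 0.7198
Estimated eligible among unknowns: 0.7198 × 169 = 121.65
Base: 316 + 121.65 = 437.65
CON2 = 292 / 437.65 = 0.6672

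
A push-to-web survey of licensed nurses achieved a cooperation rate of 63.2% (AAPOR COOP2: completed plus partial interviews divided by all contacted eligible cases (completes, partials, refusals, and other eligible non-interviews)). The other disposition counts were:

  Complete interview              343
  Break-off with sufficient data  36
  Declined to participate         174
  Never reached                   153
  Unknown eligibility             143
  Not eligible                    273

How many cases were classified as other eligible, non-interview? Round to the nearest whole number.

Numerator: 343 + 36 = 379
COOP2 = 379 / D = 0.632
D = 379 / 0.632 = 599.7
Other denominator terms total 553
other eligible, non-interview = 599.7 − 553 ≈ 47

47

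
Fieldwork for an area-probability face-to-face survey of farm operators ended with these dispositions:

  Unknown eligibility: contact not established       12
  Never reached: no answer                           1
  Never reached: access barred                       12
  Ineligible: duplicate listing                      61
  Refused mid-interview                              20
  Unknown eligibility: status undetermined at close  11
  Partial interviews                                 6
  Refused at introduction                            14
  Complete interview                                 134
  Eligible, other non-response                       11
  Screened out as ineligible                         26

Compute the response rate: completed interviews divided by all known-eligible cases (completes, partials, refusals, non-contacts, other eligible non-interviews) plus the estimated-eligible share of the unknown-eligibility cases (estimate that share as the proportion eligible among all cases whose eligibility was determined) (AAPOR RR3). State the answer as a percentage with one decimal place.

Declined to participate = 14 + 20 = 34
No contact after all attempts = 1 + 12 = 13
Unknown eligibility = 12 + 11 = 23
Ineligible = 26 + 61 = 87
Num → 134
Determined eligible → 134 + 6 + 34 + 13 + 11 = 198
e = 198 / (198 + 87) = 198 / 285 = 0.6947
Eligible share of unknowns → 0.6947 × 23 = 15.98
Denominator → 198 + 15.98 = 213.98
RR3 = 134 / 213.98 = 0.6262

62.6%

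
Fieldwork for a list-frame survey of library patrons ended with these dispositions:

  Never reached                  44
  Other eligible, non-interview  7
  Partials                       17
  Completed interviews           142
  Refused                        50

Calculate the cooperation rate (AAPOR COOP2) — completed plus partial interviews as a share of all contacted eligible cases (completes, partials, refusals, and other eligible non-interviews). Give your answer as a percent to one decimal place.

73.6%

Num → 142 + 17 = 159
Base → 142 + 17 + 50 + 7 = 216
COOP2 = 159 / 216 = 0.7361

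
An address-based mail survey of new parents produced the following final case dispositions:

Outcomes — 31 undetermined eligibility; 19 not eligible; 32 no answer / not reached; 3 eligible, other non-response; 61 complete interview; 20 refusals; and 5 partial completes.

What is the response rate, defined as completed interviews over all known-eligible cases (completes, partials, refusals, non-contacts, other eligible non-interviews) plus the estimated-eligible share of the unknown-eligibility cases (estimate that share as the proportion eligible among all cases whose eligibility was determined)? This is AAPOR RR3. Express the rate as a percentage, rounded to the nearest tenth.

41.3%

Numerator: 61
Eligible (known): 61 + 5 + 20 + 32 + 3 = 121
e = 121 / (121 + 19) = 121 / 140 = 0.8643
e × U: 0.8643 × 31 = 26.79
Denom: 121 + 26.79 = 147.79
RR3 = 61 / 147.79 = 0.4127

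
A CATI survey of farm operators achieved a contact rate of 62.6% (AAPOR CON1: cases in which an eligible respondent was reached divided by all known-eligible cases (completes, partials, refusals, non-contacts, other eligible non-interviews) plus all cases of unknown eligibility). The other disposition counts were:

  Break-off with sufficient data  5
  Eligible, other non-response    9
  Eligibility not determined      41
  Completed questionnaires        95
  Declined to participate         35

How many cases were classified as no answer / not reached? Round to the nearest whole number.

Num → 95 + 5 + 35 + 9 = 144
CON1 = 144 / D = 0.626
D = 144 / 0.626 = 230.0
Other denominator terms total 185
no answer / not reached = 230.0 − 185 ≈ 45

45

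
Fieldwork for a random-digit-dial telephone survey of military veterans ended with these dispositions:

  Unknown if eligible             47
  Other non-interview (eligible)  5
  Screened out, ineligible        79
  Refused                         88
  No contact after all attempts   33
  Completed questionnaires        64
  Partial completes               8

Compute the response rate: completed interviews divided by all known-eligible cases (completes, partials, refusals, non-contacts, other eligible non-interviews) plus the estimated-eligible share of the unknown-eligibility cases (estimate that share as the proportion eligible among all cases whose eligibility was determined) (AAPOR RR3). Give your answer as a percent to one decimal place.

Top → 64
Known eligible → 64 + 8 + 88 + 33 + 5 = 198
e = 198 / (198 + 79) = 198 / 277 = 0.7148
e × U → 0.7148 × 47 = 33.60
Base → 198 + 33.60 = 231.60
RR3 = 64 / 231.60 = 0.2763

27.6%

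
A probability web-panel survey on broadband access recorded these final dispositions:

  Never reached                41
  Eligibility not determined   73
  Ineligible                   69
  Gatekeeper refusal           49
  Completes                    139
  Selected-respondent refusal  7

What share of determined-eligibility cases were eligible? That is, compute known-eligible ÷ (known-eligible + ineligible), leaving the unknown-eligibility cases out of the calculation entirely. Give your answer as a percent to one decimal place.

77.4%

Refusals = 49 + 7 = 56
Determined eligible: 139 + 56 + 41 = 236
e = 236 / (236 + 69) = 236 / 305 = 0.7738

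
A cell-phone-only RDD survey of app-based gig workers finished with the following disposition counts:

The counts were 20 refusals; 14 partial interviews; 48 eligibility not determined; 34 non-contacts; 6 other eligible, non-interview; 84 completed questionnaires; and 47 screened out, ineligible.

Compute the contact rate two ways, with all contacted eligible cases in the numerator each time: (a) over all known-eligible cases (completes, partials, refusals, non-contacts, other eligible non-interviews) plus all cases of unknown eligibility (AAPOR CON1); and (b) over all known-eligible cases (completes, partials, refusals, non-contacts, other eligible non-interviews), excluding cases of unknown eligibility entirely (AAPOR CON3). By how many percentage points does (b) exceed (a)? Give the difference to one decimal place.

18.3

Num → 84 + 14 + 20 + 6 = 124
Base → 84 + 14 + 20 + 34 + 6 + 48 = 206
CON1 = 124 / 206 = 0.6019
Base → 84 + 14 + 20 + 34 + 6 = 158
CON3 = 124 / 158 = 0.7848
Difference = 78.48 − 60.19 = 18.29 percentage points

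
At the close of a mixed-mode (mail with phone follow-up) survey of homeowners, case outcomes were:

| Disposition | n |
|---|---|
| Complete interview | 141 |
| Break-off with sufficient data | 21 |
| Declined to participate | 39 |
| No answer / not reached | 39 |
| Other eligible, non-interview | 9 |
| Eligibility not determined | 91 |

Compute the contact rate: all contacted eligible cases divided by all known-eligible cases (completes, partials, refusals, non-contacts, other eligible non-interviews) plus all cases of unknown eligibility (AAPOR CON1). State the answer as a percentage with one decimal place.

61.8%

Num = 141 + 21 + 39 + 9 = 210
Denom = 141 + 21 + 39 + 39 + 9 + 91 = 340
CON1 = 210 / 340 = 0.6176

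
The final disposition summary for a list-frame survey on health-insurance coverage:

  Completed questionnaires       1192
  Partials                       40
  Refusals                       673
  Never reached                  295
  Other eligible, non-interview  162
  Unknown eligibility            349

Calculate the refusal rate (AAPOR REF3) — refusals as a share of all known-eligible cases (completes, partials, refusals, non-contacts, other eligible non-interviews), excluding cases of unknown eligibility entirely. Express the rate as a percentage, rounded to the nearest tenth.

28.5%

Num = 673
Base = 1192 + 40 + 673 + 295 + 162 = 2362
REF3 = 673 / 2362 = 0.2849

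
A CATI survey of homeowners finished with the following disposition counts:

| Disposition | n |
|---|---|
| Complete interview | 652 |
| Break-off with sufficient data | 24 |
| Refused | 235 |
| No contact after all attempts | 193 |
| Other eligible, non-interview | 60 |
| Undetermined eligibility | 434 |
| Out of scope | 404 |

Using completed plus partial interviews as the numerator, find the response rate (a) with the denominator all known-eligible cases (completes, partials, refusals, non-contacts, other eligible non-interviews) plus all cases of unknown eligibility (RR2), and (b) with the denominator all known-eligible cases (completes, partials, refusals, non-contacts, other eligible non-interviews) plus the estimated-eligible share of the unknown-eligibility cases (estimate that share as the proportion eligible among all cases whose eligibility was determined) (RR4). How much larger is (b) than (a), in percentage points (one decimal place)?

Top → 652 + 24 = 676
Denominator → 652 + 24 + 235 + 193 + 60 + 434 = 1598
RR2 = 676 / 1598 = 0.4230
Known eligible → 652 + 24 + 235 + 193 + 60 = 1164
e = 1164 / (1164 + 404) = 1164 / 1568 = 0.7423
Eligible share of unknowns → 0.7423 × 434 = 322.16
Denominator → 1164 + 322.16 = 1486.16
RR4 = 676 / 1486.16 = 0.4549
Difference = 45.49 − 42.30 = 3.19 percentage points

3.2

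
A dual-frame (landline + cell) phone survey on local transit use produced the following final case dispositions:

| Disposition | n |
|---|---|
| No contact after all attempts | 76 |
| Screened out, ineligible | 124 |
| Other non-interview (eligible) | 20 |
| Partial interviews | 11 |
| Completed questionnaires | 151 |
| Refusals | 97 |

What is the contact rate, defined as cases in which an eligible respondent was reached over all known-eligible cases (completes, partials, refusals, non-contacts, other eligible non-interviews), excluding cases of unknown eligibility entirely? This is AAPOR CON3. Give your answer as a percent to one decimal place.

78.6%

Top = 151 + 11 + 97 + 20 = 279
Denom = 151 + 11 + 97 + 76 + 20 = 355
CON3 = 279 / 355 = 0.7859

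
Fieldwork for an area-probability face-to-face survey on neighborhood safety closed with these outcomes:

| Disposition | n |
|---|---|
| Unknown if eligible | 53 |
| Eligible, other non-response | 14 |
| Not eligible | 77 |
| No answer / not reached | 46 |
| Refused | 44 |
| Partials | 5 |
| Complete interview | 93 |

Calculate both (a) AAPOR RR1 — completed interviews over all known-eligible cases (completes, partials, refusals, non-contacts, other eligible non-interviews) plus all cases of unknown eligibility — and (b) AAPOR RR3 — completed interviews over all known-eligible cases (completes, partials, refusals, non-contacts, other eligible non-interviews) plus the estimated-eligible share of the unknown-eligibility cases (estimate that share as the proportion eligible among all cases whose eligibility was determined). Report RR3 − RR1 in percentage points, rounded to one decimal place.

2.2

Top = 93
Denom = 93 + 5 + 44 + 46 + 14 + 53 = 255
RR1 = 93 / 255 = 0.3647
Known eligible = 93 + 5 + 44 + 46 + 14 = 202
e = 202 / (202 + 77) = 202 / 279 = 0.7240
Estimated eligible among unknowns = 0.7240 × 53 = 38.37
Denom = 202 + 38.37 = 240.37
RR3 = 93 / 240.37 = 0.3869
Difference = 38.69 − 36.47 = 2.22 percentage points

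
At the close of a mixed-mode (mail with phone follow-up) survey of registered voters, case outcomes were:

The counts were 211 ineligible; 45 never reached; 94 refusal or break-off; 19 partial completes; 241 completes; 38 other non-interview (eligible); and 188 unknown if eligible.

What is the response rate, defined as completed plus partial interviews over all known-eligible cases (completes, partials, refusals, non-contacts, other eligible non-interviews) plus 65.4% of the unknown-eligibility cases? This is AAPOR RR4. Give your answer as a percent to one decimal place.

Top → 241 + 19 = 260
Eligible (known) → 241 + 19 + 94 + 45 + 38 = 437
Eligible share of unknowns → 0.6540 × 188 = 122.95
Base → 437 + 122.95 = 559.95
RR4 = 260 / 559.95 = 0.4643

46.4%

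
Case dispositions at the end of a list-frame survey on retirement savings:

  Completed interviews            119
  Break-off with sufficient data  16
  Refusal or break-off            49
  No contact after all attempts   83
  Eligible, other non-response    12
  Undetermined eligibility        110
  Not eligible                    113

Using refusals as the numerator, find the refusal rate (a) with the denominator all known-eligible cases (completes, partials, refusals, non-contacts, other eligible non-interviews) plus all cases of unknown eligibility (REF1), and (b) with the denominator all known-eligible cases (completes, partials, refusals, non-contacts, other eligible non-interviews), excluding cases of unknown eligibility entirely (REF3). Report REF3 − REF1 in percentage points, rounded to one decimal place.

5.0

Numerator → 49
Base → 119 + 16 + 49 + 83 + 12 + 110 = 389
REF1 = 49 / 389 = 0.1260
Base → 119 + 16 + 49 + 83 + 12 = 279
REF3 = 49 / 279 = 0.1756
Difference = 17.56 − 12.60 = 4.96 percentage points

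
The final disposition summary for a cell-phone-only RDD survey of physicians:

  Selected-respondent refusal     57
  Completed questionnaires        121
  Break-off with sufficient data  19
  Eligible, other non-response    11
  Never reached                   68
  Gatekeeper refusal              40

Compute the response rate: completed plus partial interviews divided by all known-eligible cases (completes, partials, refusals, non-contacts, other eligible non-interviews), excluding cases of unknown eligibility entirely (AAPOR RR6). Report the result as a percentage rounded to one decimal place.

44.3%

Refusal or break-off = 40 + 57 = 97
Top → 121 + 19 = 140
Base → 121 + 19 + 97 + 68 + 11 = 316
RR6 = 140 / 316 = 0.4430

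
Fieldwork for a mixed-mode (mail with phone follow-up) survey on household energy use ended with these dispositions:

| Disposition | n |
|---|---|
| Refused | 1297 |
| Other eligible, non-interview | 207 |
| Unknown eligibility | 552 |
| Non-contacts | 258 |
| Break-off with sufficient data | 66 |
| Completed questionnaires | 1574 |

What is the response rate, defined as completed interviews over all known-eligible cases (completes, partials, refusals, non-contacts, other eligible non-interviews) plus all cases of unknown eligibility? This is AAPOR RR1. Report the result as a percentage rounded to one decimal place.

Top → 1574
Denominator → 1574 + 66 + 1297 + 258 + 207 + 552 = 3954
RR1 = 1574 / 3954 = 0.3981

39.8%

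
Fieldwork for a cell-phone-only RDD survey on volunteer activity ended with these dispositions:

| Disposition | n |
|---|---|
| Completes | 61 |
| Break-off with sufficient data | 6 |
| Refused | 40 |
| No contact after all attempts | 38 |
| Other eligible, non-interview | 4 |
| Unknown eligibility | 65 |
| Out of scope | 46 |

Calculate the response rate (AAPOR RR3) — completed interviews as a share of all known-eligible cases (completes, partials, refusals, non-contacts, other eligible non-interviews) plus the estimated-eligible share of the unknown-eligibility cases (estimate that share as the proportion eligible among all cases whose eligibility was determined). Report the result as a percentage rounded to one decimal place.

Numerator: 61
Eligible (known): 61 + 6 + 40 + 38 + 4 = 149
e = 149 / (149 + 46) = 149 / 195 = 0.7641
Estimated eligible among unknowns: 0.7641 × 65 = 49.67
Denom: 149 + 49.67 = 198.67
RR3 = 61 / 198.67 = 0.3070

30.7%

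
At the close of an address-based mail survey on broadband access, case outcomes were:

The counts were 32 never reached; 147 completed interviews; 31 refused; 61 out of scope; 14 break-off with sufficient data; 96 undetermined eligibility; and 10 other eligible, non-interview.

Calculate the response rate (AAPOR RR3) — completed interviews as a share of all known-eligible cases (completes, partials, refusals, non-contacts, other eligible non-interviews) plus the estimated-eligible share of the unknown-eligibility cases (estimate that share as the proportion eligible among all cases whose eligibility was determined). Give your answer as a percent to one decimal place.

47.4%

Num → 147
Known eligible → 147 + 14 + 31 + 32 + 10 = 234
e = 234 / (234 + 61) = 234 / 295 = 0.7932
Eligible share of unknowns → 0.7932 × 96 = 76.15
Base → 234 + 76.15 = 310.15
RR3 = 147 / 310.15 = 0.4740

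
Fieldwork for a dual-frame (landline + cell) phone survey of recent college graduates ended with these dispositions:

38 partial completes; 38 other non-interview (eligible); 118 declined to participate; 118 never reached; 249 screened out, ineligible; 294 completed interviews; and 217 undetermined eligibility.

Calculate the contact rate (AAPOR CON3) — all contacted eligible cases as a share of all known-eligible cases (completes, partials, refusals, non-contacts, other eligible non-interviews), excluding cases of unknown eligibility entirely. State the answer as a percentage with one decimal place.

80.5%

Num: 294 + 38 + 118 + 38 = 488
Denominator: 294 + 38 + 118 + 118 + 38 = 606
CON3 = 488 / 606 = 0.8053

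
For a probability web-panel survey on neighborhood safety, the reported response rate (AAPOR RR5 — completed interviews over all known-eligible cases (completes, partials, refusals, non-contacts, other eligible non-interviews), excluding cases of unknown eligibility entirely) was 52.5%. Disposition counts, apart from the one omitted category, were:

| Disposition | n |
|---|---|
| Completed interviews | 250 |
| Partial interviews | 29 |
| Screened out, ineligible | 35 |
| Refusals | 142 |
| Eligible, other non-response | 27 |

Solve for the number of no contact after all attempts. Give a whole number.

28

RR5 = 250 / D = 0.525
D = 250 / 0.525 = 476.2
Other denominator terms total 448
no contact after all attempts = 476.2 − 448 ≈ 28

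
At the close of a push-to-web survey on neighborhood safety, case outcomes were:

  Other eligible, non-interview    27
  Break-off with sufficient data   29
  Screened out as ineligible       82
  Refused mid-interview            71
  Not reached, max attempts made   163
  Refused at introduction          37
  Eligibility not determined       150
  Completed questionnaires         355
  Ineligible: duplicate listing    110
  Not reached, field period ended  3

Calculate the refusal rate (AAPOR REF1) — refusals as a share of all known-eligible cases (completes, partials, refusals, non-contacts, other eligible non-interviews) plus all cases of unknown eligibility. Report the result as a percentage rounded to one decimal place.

12.9%

Refusals = 37 + 71 = 108
Never reached = 3 + 163 = 166
Ineligible = 82 + 110 = 192
Num: 108
Denom: 355 + 29 + 108 + 166 + 27 + 150 = 835
REF1 = 108 / 835 = 0.1293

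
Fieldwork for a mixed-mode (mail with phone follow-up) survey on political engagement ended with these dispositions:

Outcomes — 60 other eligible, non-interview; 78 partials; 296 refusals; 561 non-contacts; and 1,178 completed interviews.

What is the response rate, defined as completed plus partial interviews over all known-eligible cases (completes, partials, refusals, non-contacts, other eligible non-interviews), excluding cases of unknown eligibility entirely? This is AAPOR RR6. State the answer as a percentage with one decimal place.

57.8%

Top → 1178 + 78 = 1256
Base → 1178 + 78 + 296 + 561 + 60 = 2173
RR6 = 1256 / 2173 = 0.5780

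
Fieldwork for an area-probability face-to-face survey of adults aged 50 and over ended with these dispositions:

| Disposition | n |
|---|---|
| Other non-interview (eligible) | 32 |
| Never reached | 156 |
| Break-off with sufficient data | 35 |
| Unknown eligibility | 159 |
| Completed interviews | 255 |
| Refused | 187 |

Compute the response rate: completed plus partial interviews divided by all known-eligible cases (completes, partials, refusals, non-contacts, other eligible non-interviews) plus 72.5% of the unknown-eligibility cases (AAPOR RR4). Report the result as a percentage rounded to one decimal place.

37.2%

Numerator → 255 + 35 = 290
Known eligible → 255 + 35 + 187 + 156 + 32 = 665
Eligible share of unknowns → 0.7250 × 159 = 115.27
Denominator → 665 + 115.27 = 780.27
RR4 = 290 / 780.27 = 0.3717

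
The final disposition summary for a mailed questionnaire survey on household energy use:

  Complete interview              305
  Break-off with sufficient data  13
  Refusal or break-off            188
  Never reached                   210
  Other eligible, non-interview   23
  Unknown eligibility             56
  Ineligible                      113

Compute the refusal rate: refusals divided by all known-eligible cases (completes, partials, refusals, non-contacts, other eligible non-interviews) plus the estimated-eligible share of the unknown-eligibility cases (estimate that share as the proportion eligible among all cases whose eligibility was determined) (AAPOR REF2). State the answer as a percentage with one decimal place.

23.9%

Num → 188
Eligible (known) → 305 + 13 + 188 + 210 + 23 = 739
e = 739 / (739 + 113) = 739 / 852 = 0.8674
Eligible share of unknowns → 0.8674 × 56 = 48.57
Denominator → 739 + 48.57 = 787.57
REF2 = 188 / 787.57 = 0.2387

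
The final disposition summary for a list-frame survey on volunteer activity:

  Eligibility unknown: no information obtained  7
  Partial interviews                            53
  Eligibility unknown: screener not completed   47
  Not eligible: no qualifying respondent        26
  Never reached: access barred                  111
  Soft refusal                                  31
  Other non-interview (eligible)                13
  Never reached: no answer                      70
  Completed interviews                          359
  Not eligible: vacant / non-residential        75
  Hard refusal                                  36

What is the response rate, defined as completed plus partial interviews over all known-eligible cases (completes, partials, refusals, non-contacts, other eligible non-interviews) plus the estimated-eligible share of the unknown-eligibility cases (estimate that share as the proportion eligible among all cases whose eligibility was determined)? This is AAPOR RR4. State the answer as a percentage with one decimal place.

57.2%

Refused = 36 + 31 = 67
Non-contacts = 70 + 111 = 181
Eligibility not determined = 47 + 7 = 54
Out of scope = 26 + 75 = 101
Numerator = 359 + 53 = 412
Eligible (known) = 359 + 53 + 67 + 181 + 13 = 673
e = 673 / (673 + 101) = 673 / 774 = 0.8695
Estimated eligible among unknowns = 0.8695 × 54 = 46.95
Denominator = 673 + 46.95 = 719.95
RR4 = 412 / 719.95 = 0.5723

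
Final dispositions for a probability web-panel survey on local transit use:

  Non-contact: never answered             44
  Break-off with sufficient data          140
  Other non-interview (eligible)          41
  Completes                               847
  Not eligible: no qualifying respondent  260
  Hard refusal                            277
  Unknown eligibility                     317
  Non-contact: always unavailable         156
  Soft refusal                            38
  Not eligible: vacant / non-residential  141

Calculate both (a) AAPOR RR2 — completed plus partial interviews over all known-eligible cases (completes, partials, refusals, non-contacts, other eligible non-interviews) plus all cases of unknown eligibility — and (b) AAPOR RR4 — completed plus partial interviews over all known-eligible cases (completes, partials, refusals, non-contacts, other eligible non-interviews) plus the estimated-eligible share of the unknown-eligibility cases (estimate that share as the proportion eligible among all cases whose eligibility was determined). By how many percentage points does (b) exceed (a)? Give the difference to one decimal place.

Refusal or break-off = 277 + 38 = 315
No answer / not reached = 44 + 156 = 200
Out of scope = 260 + 141 = 401
Num: 847 + 140 = 987
Base: 847 + 140 + 315 + 200 + 41 + 317 = 1860
RR2 = 987 / 1860 = 0.5306
Determined eligible: 847 + 140 + 315 + 200 + 41 = 1543
e = 1543 / (1543 + 401) = 1543 / 1944 = 0.7937
Eligible share of unknowns: 0.7937 × 317 = 251.60
Base: 1543 + 251.60 = 1794.60
RR4 = 987 / 1794.60 = 0.5500
Difference = 55.00 − 53.06 = 1.94 percentage points

1.9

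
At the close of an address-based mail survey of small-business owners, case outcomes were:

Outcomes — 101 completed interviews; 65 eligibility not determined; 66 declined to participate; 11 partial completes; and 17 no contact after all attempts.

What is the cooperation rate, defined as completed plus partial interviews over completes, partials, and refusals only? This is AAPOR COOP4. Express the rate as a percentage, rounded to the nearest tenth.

62.9%

Numerator: 101 + 11 = 112
Denom: 101 + 11 + 66 = 178
COOP4 = 112 / 178 = 0.6292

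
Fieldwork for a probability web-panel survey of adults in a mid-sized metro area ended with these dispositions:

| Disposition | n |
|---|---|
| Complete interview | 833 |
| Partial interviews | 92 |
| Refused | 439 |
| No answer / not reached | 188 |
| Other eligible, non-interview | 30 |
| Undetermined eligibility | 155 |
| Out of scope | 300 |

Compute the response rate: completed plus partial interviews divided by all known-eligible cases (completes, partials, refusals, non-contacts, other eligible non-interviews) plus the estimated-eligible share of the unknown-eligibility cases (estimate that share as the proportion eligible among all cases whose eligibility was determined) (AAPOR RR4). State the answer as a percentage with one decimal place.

54.0%

Top = 833 + 92 = 925
Known eligible = 833 + 92 + 439 + 188 + 30 = 1582
e = 1582 / (1582 + 300) = 1582 / 1882 = 0.8406
Eligible share of unknowns = 0.8406 × 155 = 130.29
Base = 1582 + 130.29 = 1712.29
RR4 = 925 / 1712.29 = 0.5402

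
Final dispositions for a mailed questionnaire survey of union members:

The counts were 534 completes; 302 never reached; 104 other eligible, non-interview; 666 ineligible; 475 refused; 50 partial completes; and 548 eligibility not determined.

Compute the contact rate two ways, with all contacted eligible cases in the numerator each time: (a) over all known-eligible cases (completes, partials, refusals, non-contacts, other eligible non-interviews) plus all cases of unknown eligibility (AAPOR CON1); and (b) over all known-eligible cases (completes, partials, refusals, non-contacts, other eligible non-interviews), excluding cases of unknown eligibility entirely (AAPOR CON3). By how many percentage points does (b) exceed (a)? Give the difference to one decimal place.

21.6

Top: 534 + 50 + 475 + 104 = 1163
Denominator: 534 + 50 + 475 + 302 + 104 + 548 = 2013
CON1 = 1163 / 2013 = 0.5777
Denominator: 534 + 50 + 475 + 302 + 104 = 1465
CON3 = 1163 / 1465 = 0.7939
Difference = 79.39 − 57.77 = 21.62 percentage points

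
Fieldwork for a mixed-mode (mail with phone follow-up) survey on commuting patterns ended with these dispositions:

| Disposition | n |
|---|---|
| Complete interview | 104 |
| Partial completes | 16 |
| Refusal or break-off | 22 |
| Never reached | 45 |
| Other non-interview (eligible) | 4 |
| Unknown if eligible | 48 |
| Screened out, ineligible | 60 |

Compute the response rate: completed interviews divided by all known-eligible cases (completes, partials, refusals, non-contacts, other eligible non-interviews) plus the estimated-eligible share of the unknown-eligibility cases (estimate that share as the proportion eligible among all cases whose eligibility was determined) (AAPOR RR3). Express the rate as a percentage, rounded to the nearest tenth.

Num = 104
Known eligible = 104 + 16 + 22 + 45 + 4 = 191
e = 191 / (191 + 60) = 191 / 251 = 0.7610
Estimated eligible among unknowns = 0.7610 × 48 = 36.53
Denom = 191 + 36.53 = 227.53
RR3 = 104 / 227.53 = 0.4571

45.7%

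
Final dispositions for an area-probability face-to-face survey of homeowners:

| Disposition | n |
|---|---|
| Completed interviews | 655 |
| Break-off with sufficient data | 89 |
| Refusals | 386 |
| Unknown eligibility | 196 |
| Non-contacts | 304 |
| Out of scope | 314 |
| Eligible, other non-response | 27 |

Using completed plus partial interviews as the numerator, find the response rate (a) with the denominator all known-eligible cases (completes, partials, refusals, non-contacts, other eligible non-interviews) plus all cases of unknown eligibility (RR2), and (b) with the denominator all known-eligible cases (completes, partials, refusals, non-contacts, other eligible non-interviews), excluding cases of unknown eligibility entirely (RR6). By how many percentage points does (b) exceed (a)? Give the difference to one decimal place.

Top → 655 + 89 = 744
Base → 655 + 89 + 386 + 304 + 27 + 196 = 1657
RR2 = 744 / 1657 = 0.4490
Base → 655 + 89 + 386 + 304 + 27 = 1461
RR6 = 744 / 1461 = 0.5092
Difference = 50.92 − 44.90 = 6.02 percentage points

6.0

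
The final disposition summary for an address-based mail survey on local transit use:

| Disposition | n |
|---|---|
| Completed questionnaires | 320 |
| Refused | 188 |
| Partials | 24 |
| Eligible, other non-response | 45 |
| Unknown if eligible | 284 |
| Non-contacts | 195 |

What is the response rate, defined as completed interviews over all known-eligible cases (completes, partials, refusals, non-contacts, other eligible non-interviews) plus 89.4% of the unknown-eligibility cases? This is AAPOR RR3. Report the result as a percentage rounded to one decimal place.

31.2%

Numerator → 320
Known eligible → 320 + 24 + 188 + 195 + 45 = 772
Eligible share of unknowns → 0.8940 × 284 = 253.90
Base → 772 + 253.90 = 1025.90
RR3 = 320 / 1025.90 = 0.3119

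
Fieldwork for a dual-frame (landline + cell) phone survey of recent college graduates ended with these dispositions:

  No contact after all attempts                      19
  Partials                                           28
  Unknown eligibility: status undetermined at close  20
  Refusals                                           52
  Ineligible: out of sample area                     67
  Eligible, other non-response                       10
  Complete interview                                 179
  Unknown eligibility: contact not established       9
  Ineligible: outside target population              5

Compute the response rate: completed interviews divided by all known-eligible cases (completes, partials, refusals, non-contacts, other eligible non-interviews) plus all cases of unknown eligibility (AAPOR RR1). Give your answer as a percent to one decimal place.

56.5%

Unknown if eligible = 9 + 20 = 29
Not eligible = 5 + 67 = 72
Numerator → 179
Base → 179 + 28 + 52 + 19 + 10 + 29 = 317
RR1 = 179 / 317 = 0.5647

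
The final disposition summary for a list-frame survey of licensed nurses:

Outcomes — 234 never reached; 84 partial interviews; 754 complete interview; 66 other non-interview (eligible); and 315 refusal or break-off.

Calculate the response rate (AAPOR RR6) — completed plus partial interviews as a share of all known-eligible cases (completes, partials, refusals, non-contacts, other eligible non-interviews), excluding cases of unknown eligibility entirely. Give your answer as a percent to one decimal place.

57.7%

Numerator: 754 + 84 = 838
Denominator: 754 + 84 + 315 + 234 + 66 = 1453
RR6 = 838 / 1453 = 0.5767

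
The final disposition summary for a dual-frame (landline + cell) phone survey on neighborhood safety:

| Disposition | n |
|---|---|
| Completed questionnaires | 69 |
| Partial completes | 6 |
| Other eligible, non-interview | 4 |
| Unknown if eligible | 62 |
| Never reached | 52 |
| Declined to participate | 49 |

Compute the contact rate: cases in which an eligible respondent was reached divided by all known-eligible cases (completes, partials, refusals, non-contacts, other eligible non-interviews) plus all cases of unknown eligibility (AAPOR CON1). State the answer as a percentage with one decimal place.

Num: 69 + 6 + 49 + 4 = 128
Base: 69 + 6 + 49 + 52 + 4 + 62 = 242
CON1 = 128 / 242 = 0.5289

52.9%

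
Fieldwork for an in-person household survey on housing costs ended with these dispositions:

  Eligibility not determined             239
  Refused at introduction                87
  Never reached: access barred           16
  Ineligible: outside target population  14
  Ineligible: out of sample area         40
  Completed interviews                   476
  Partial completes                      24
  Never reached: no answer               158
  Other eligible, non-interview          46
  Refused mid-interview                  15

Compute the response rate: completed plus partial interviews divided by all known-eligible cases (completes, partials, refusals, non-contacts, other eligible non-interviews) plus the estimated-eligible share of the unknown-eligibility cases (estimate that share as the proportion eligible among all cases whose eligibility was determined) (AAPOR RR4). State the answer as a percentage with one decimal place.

47.8%

Refusals = 87 + 15 = 102
Non-contacts = 158 + 16 = 174
Out of scope = 14 + 40 = 54
Num → 476 + 24 = 500
Eligible (known) → 476 + 24 + 102 + 174 + 46 = 822
e = 822 / (822 + 54) = 822 / 876 = 0.9384
Estimated eligible among unknowns → 0.9384 × 239 = 224.28
Denom → 822 + 224.28 = 1046.28
RR4 = 500 / 1046.28 = 0.4779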